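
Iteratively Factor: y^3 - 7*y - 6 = (y + 2)*(y^2 - 2*y - 3) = (y + 1)*(y + 2)*(y - 3)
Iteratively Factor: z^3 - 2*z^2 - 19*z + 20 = (z + 4)*(z^2 - 6*z + 5) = (z - 1)*(z + 4)*(z - 5)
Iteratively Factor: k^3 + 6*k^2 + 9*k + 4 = (k + 1)*(k^2 + 5*k + 4) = (k + 1)*(k + 4)*(k + 1)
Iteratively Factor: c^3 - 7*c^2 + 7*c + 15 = (c - 3)*(c^2 - 4*c - 5) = (c - 5)*(c - 3)*(c + 1)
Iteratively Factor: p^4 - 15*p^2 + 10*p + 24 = (p + 1)*(p^3 - p^2 - 14*p + 24) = (p - 2)*(p + 1)*(p^2 + p - 12) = (p - 3)*(p - 2)*(p + 1)*(p + 4)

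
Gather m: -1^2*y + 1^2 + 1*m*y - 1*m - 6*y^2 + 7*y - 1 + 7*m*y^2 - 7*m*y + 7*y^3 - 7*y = m*(7*y^2 - 6*y - 1) + 7*y^3 - 6*y^2 - y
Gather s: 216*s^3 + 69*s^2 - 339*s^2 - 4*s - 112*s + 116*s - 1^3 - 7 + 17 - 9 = 216*s^3 - 270*s^2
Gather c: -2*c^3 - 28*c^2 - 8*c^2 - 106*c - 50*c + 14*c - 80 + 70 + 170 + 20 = -2*c^3 - 36*c^2 - 142*c + 180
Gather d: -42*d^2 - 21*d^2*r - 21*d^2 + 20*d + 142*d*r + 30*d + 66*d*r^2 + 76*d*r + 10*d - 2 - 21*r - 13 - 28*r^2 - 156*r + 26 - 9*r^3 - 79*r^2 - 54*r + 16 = d^2*(-21*r - 63) + d*(66*r^2 + 218*r + 60) - 9*r^3 - 107*r^2 - 231*r + 27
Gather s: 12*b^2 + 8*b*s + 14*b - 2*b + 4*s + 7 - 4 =12*b^2 + 12*b + s*(8*b + 4) + 3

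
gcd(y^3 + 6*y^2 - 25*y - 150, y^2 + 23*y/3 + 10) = y + 6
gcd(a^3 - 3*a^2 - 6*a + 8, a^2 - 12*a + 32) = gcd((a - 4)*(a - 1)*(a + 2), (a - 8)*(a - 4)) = a - 4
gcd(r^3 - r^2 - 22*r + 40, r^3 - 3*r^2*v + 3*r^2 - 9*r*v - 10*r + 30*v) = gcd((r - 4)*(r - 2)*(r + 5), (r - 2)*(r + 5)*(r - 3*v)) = r^2 + 3*r - 10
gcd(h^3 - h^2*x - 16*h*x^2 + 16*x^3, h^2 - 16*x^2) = -h^2 + 16*x^2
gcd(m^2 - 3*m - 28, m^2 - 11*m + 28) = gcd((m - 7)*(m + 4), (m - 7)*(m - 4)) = m - 7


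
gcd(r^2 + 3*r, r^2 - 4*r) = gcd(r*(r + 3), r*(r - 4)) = r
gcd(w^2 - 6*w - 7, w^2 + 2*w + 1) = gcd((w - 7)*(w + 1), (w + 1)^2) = w + 1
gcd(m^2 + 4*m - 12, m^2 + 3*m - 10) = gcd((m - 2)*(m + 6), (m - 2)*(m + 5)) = m - 2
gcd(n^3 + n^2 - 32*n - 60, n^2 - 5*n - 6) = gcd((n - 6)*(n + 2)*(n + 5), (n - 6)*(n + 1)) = n - 6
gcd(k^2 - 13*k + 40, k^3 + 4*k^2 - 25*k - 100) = k - 5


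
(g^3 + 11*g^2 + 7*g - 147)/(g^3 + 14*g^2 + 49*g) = (g - 3)/g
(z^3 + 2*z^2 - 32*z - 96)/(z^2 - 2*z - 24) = z + 4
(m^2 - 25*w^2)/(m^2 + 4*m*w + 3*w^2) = (m^2 - 25*w^2)/(m^2 + 4*m*w + 3*w^2)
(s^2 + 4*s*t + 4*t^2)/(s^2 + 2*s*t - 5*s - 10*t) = (s + 2*t)/(s - 5)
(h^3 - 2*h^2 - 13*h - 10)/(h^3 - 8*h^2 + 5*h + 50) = (h + 1)/(h - 5)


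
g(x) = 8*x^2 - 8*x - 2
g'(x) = 16*x - 8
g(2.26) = 20.78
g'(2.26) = 28.16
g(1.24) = 0.38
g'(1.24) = 11.84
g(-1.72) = 35.43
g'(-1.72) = -35.52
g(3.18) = 53.46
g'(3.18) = 42.88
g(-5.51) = 284.96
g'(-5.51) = -96.16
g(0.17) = -3.13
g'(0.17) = -5.28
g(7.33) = 369.19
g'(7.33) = 109.28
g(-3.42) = 118.93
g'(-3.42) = -62.72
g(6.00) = 238.00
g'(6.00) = 88.00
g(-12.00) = 1246.00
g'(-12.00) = -200.00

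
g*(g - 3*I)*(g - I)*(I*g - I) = I*g^4 + 4*g^3 - I*g^3 - 4*g^2 - 3*I*g^2 + 3*I*g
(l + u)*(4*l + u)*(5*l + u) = 20*l^3 + 29*l^2*u + 10*l*u^2 + u^3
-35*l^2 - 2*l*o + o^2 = (-7*l + o)*(5*l + o)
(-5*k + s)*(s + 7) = -5*k*s - 35*k + s^2 + 7*s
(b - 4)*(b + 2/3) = b^2 - 10*b/3 - 8/3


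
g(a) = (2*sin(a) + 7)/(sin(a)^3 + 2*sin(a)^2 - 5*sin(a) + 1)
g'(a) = (2*sin(a) + 7)*(-3*sin(a)^2*cos(a) - 4*sin(a)*cos(a) + 5*cos(a))/(sin(a)^3 + 2*sin(a)^2 - 5*sin(a) + 1)^2 + 2*cos(a)/(sin(a)^3 + 2*sin(a)^2 - 5*sin(a) + 1)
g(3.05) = 12.82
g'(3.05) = -108.62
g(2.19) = -7.16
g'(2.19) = 1.81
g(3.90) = 1.11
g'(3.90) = -1.30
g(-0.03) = 6.03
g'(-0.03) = 28.50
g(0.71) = -7.33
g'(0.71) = 4.15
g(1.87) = -8.26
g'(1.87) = 4.07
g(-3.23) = 12.48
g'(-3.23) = -103.49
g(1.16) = -7.80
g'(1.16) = -3.98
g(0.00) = 7.00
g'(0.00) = 37.00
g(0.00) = 7.00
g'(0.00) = 37.00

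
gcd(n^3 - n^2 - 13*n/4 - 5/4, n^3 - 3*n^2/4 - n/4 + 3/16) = n + 1/2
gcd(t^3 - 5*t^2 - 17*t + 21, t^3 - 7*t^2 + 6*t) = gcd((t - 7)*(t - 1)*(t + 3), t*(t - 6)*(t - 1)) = t - 1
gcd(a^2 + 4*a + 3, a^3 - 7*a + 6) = a + 3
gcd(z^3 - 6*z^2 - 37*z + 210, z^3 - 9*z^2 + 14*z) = z - 7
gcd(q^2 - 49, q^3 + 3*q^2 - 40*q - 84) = q + 7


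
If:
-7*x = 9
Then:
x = -9/7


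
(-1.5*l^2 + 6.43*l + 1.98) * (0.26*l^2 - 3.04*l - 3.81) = -0.39*l^4 + 6.2318*l^3 - 13.3174*l^2 - 30.5175*l - 7.5438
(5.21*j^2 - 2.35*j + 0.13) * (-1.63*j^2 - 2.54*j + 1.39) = -8.4923*j^4 - 9.4029*j^3 + 12.999*j^2 - 3.5967*j + 0.1807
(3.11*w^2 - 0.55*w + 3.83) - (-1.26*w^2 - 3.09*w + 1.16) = 4.37*w^2 + 2.54*w + 2.67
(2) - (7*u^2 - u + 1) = -7*u^2 + u + 1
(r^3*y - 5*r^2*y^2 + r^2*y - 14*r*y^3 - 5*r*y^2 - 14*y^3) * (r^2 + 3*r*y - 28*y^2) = r^5*y - 2*r^4*y^2 + r^4*y - 57*r^3*y^3 - 2*r^3*y^2 + 98*r^2*y^4 - 57*r^2*y^3 + 392*r*y^5 + 98*r*y^4 + 392*y^5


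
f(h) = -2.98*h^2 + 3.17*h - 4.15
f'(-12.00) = 74.69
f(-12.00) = -471.31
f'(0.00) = 3.17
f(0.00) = -4.15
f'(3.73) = -19.06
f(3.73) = -33.79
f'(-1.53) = 12.29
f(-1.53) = -15.98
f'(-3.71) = 25.28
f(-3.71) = -56.93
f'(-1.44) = 11.75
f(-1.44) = -14.89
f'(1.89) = -8.09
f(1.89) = -8.80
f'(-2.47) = 17.89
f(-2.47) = -30.16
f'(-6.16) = 39.88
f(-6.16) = -136.76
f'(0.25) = 1.68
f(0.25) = -3.54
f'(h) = 3.17 - 5.96*h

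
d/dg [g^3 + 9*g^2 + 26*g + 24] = 3*g^2 + 18*g + 26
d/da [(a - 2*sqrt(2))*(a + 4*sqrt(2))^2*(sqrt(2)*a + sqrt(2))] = 4*sqrt(2)*a^3 + 3*sqrt(2)*a^2 + 36*a^2 + 24*a - 128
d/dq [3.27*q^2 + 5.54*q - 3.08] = 6.54*q + 5.54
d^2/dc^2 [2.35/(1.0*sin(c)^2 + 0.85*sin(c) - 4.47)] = (-9.4*sin(c)^4 - 5.9925*sin(c)^3 - 29.615875*sin(c)^2 + 3.056175*sin(c) + 24.40475)/(1.0*sin(c)^2 + 0.85*sin(c) - 4.47)^3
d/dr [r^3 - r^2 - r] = 3*r^2 - 2*r - 1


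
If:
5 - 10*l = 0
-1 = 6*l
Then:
No Solution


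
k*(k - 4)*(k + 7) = k^3 + 3*k^2 - 28*k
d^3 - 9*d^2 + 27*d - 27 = (d - 3)^3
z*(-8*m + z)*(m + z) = -8*m^2*z - 7*m*z^2 + z^3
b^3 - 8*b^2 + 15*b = b*(b - 5)*(b - 3)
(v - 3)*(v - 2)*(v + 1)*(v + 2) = v^4 - 2*v^3 - 7*v^2 + 8*v + 12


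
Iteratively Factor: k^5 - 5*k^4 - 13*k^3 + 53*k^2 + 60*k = (k - 5)*(k^4 - 13*k^2 - 12*k) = k*(k - 5)*(k^3 - 13*k - 12) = k*(k - 5)*(k + 1)*(k^2 - k - 12) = k*(k - 5)*(k - 4)*(k + 1)*(k + 3)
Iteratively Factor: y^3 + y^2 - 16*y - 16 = (y + 4)*(y^2 - 3*y - 4) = (y + 1)*(y + 4)*(y - 4)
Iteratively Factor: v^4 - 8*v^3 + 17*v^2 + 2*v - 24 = (v + 1)*(v^3 - 9*v^2 + 26*v - 24) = (v - 4)*(v + 1)*(v^2 - 5*v + 6) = (v - 4)*(v - 3)*(v + 1)*(v - 2)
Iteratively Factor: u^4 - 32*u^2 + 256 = (u - 4)*(u^3 + 4*u^2 - 16*u - 64) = (u - 4)*(u + 4)*(u^2 - 16) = (u - 4)*(u + 4)^2*(u - 4)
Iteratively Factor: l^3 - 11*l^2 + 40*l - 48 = (l - 4)*(l^2 - 7*l + 12) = (l - 4)^2*(l - 3)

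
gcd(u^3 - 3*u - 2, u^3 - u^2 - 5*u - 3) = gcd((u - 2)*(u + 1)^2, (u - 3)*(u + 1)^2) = u^2 + 2*u + 1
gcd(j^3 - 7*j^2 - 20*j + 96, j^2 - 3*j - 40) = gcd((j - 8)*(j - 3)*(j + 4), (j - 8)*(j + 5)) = j - 8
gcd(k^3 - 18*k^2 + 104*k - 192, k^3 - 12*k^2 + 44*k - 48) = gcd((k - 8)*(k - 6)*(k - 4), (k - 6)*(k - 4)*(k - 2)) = k^2 - 10*k + 24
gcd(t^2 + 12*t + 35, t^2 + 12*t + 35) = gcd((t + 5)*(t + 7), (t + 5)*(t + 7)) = t^2 + 12*t + 35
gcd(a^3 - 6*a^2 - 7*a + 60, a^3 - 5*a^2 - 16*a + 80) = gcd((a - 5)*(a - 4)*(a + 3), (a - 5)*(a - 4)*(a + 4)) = a^2 - 9*a + 20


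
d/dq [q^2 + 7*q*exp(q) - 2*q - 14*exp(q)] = 7*q*exp(q) + 2*q - 7*exp(q) - 2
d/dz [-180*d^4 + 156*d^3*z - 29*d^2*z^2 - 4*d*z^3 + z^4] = 156*d^3 - 58*d^2*z - 12*d*z^2 + 4*z^3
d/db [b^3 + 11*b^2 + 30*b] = 3*b^2 + 22*b + 30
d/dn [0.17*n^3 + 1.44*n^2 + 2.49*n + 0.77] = 0.51*n^2 + 2.88*n + 2.49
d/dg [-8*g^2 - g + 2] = -16*g - 1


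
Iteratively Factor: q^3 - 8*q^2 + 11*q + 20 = (q - 5)*(q^2 - 3*q - 4) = (q - 5)*(q - 4)*(q + 1)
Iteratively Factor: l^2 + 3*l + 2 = (l + 2)*(l + 1)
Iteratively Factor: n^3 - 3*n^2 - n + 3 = (n - 3)*(n^2 - 1) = (n - 3)*(n - 1)*(n + 1)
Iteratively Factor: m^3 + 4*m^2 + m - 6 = (m - 1)*(m^2 + 5*m + 6) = (m - 1)*(m + 3)*(m + 2)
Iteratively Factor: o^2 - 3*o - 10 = (o + 2)*(o - 5)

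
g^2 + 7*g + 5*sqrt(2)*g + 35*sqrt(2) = (g + 7)*(g + 5*sqrt(2))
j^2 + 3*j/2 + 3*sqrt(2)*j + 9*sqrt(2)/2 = (j + 3/2)*(j + 3*sqrt(2))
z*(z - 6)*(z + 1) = z^3 - 5*z^2 - 6*z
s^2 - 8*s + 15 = (s - 5)*(s - 3)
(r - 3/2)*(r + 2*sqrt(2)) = r^2 - 3*r/2 + 2*sqrt(2)*r - 3*sqrt(2)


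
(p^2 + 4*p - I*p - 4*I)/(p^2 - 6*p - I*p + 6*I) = (p + 4)/(p - 6)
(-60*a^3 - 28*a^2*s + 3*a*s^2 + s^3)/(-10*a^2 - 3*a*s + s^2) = 6*a + s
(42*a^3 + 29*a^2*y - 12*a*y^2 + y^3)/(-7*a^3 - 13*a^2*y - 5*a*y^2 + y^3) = (-6*a + y)/(a + y)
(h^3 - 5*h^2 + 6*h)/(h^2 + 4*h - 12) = h*(h - 3)/(h + 6)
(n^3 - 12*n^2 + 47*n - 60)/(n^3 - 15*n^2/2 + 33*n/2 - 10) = 2*(n^2 - 8*n + 15)/(2*n^2 - 7*n + 5)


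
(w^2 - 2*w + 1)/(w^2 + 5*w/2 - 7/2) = 2*(w - 1)/(2*w + 7)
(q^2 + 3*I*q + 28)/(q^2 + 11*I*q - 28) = (q - 4*I)/(q + 4*I)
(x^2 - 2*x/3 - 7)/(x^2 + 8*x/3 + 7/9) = 3*(x - 3)/(3*x + 1)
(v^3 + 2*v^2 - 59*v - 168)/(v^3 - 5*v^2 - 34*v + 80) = (v^2 + 10*v + 21)/(v^2 + 3*v - 10)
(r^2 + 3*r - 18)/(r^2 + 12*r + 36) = (r - 3)/(r + 6)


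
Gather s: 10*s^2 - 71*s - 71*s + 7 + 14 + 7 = 10*s^2 - 142*s + 28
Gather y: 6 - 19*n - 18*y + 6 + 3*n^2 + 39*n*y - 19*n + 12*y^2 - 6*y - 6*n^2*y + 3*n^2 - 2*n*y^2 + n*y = 6*n^2 - 38*n + y^2*(12 - 2*n) + y*(-6*n^2 + 40*n - 24) + 12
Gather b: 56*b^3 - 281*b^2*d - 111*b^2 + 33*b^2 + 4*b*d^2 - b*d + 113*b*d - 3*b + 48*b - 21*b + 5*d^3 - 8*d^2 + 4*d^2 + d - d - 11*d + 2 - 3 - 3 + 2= 56*b^3 + b^2*(-281*d - 78) + b*(4*d^2 + 112*d + 24) + 5*d^3 - 4*d^2 - 11*d - 2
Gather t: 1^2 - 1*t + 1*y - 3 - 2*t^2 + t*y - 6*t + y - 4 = -2*t^2 + t*(y - 7) + 2*y - 6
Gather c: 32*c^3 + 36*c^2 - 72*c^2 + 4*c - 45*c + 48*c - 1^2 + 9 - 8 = 32*c^3 - 36*c^2 + 7*c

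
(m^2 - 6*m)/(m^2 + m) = (m - 6)/(m + 1)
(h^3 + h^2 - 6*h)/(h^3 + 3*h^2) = (h - 2)/h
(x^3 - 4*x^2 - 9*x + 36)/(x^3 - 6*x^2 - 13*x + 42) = (x^2 - 7*x + 12)/(x^2 - 9*x + 14)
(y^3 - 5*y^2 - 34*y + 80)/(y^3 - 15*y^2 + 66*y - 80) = (y + 5)/(y - 5)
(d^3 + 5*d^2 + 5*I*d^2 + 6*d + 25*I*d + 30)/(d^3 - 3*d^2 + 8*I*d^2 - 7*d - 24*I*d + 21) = (d^3 + 5*d^2*(1 + I) + d*(6 + 25*I) + 30)/(d^3 + d^2*(-3 + 8*I) - d*(7 + 24*I) + 21)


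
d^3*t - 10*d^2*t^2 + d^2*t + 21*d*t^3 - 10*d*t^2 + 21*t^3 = (d - 7*t)*(d - 3*t)*(d*t + t)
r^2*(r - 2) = r^3 - 2*r^2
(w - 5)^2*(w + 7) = w^3 - 3*w^2 - 45*w + 175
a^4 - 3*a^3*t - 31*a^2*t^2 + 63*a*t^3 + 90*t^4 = (a - 6*t)*(a - 3*t)*(a + t)*(a + 5*t)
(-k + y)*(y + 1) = -k*y - k + y^2 + y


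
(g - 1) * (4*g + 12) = 4*g^2 + 8*g - 12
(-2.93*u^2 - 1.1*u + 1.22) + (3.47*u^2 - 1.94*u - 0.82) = 0.54*u^2 - 3.04*u + 0.4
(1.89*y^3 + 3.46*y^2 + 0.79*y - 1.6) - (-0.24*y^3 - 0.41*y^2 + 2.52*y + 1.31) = 2.13*y^3 + 3.87*y^2 - 1.73*y - 2.91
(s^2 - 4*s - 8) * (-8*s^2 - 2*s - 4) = -8*s^4 + 30*s^3 + 68*s^2 + 32*s + 32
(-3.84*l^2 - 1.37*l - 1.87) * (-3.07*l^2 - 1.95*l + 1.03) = 11.7888*l^4 + 11.6939*l^3 + 4.4572*l^2 + 2.2354*l - 1.9261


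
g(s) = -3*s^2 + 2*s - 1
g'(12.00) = -70.00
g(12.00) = -409.00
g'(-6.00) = 38.00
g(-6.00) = -121.00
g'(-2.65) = 17.90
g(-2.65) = -27.37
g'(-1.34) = 10.04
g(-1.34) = -9.07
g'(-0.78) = 6.68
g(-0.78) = -4.39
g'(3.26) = -17.56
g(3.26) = -26.36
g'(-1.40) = 10.40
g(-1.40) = -9.68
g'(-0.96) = 7.76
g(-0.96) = -5.68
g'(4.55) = -25.30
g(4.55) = -54.01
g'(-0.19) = 3.14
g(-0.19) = -1.49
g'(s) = 2 - 6*s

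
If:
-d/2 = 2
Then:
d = -4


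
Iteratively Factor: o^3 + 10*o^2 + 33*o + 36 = (o + 4)*(o^2 + 6*o + 9) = (o + 3)*(o + 4)*(o + 3)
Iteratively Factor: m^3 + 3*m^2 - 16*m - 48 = (m + 4)*(m^2 - m - 12) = (m + 3)*(m + 4)*(m - 4)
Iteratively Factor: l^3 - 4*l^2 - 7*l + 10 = (l - 5)*(l^2 + l - 2) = (l - 5)*(l + 2)*(l - 1)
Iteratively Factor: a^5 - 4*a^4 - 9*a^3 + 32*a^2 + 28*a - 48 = (a + 2)*(a^4 - 6*a^3 + 3*a^2 + 26*a - 24) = (a + 2)^2*(a^3 - 8*a^2 + 19*a - 12) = (a - 1)*(a + 2)^2*(a^2 - 7*a + 12) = (a - 4)*(a - 1)*(a + 2)^2*(a - 3)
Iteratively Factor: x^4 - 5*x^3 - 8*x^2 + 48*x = (x + 3)*(x^3 - 8*x^2 + 16*x) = x*(x + 3)*(x^2 - 8*x + 16) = x*(x - 4)*(x + 3)*(x - 4)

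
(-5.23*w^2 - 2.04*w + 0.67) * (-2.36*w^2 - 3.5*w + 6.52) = 12.3428*w^4 + 23.1194*w^3 - 28.5408*w^2 - 15.6458*w + 4.3684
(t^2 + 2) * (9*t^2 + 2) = 9*t^4 + 20*t^2 + 4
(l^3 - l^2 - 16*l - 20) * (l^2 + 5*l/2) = l^5 + 3*l^4/2 - 37*l^3/2 - 60*l^2 - 50*l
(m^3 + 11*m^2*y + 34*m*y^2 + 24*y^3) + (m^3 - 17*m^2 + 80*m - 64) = 2*m^3 + 11*m^2*y - 17*m^2 + 34*m*y^2 + 80*m + 24*y^3 - 64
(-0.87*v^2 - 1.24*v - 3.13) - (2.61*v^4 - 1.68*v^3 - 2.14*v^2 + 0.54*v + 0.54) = -2.61*v^4 + 1.68*v^3 + 1.27*v^2 - 1.78*v - 3.67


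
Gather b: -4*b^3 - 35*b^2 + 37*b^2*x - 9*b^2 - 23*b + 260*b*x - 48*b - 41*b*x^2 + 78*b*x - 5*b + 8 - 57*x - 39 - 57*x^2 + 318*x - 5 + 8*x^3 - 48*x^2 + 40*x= -4*b^3 + b^2*(37*x - 44) + b*(-41*x^2 + 338*x - 76) + 8*x^3 - 105*x^2 + 301*x - 36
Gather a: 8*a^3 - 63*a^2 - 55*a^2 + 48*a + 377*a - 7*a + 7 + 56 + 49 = 8*a^3 - 118*a^2 + 418*a + 112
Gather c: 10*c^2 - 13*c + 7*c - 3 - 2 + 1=10*c^2 - 6*c - 4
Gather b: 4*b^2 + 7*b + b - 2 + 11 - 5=4*b^2 + 8*b + 4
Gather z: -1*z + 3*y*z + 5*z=z*(3*y + 4)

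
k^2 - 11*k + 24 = (k - 8)*(k - 3)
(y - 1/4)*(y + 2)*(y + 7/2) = y^3 + 21*y^2/4 + 45*y/8 - 7/4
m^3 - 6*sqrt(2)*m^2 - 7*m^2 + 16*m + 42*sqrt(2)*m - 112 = (m - 7)*(m - 4*sqrt(2))*(m - 2*sqrt(2))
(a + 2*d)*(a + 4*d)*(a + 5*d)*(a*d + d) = a^4*d + 11*a^3*d^2 + a^3*d + 38*a^2*d^3 + 11*a^2*d^2 + 40*a*d^4 + 38*a*d^3 + 40*d^4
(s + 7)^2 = s^2 + 14*s + 49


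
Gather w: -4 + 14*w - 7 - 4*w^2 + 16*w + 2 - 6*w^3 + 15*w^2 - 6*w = -6*w^3 + 11*w^2 + 24*w - 9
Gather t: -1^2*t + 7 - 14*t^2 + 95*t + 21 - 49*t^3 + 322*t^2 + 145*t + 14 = -49*t^3 + 308*t^2 + 239*t + 42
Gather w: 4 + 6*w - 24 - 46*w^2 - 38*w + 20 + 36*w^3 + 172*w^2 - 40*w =36*w^3 + 126*w^2 - 72*w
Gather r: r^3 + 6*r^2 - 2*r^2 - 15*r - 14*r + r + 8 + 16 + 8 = r^3 + 4*r^2 - 28*r + 32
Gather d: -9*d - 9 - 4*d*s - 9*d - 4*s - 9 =d*(-4*s - 18) - 4*s - 18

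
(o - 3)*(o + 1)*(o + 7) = o^3 + 5*o^2 - 17*o - 21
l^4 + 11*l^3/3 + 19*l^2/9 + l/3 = l*(l + 1/3)^2*(l + 3)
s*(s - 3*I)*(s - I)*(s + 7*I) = s^4 + 3*I*s^3 + 25*s^2 - 21*I*s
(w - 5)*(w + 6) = w^2 + w - 30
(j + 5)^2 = j^2 + 10*j + 25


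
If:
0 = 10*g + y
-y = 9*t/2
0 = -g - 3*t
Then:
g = 0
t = 0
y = 0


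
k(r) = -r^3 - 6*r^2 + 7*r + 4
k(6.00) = -386.00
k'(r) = -3*r^2 - 12*r + 7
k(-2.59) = -37.00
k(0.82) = 5.15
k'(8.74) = -327.04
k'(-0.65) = 13.53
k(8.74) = -1060.77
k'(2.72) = -47.84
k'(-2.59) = 17.96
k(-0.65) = -2.81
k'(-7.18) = -61.50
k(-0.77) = -4.49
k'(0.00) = 7.00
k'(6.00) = -173.00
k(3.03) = -57.69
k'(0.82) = -4.86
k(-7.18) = 14.57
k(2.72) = -41.47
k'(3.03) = -56.90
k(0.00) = 4.00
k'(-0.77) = 14.46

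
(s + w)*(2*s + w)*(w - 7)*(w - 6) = 2*s^2*w^2 - 26*s^2*w + 84*s^2 + 3*s*w^3 - 39*s*w^2 + 126*s*w + w^4 - 13*w^3 + 42*w^2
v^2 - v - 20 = (v - 5)*(v + 4)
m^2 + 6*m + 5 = (m + 1)*(m + 5)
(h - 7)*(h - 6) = h^2 - 13*h + 42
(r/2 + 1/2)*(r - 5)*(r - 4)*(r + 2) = r^4/2 - 3*r^3 - 5*r^2/2 + 21*r + 20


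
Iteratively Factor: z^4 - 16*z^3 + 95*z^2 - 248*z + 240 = (z - 5)*(z^3 - 11*z^2 + 40*z - 48) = (z - 5)*(z - 3)*(z^2 - 8*z + 16) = (z - 5)*(z - 4)*(z - 3)*(z - 4)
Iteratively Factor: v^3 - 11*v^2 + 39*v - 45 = (v - 3)*(v^2 - 8*v + 15) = (v - 5)*(v - 3)*(v - 3)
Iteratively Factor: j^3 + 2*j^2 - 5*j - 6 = (j + 3)*(j^2 - j - 2) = (j - 2)*(j + 3)*(j + 1)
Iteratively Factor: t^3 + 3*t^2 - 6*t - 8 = (t + 1)*(t^2 + 2*t - 8) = (t - 2)*(t + 1)*(t + 4)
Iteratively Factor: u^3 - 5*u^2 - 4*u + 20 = (u - 5)*(u^2 - 4) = (u - 5)*(u + 2)*(u - 2)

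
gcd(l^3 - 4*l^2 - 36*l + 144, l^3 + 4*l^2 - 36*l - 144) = l^2 - 36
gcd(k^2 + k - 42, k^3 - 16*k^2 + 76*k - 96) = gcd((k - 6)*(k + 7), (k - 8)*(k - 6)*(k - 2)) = k - 6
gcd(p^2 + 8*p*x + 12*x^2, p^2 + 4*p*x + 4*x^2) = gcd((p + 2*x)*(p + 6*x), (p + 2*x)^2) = p + 2*x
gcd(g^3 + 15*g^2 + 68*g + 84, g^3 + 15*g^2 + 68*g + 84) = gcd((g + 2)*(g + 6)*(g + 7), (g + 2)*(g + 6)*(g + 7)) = g^3 + 15*g^2 + 68*g + 84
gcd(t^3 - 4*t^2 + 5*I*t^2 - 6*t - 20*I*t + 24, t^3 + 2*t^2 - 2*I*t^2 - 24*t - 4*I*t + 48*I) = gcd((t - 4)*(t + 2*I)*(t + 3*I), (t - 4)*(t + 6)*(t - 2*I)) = t - 4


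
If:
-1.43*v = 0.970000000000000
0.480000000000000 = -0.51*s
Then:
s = -0.94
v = -0.68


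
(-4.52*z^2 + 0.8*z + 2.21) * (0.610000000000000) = -2.7572*z^2 + 0.488*z + 1.3481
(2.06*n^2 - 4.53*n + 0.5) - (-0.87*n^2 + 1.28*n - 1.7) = 2.93*n^2 - 5.81*n + 2.2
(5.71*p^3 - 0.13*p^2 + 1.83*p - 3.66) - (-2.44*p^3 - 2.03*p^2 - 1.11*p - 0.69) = 8.15*p^3 + 1.9*p^2 + 2.94*p - 2.97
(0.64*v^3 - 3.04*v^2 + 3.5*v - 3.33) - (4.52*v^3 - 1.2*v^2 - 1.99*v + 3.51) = -3.88*v^3 - 1.84*v^2 + 5.49*v - 6.84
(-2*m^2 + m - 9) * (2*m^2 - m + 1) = -4*m^4 + 4*m^3 - 21*m^2 + 10*m - 9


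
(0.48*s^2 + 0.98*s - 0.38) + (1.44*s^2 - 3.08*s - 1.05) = 1.92*s^2 - 2.1*s - 1.43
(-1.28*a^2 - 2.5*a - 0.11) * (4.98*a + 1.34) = -6.3744*a^3 - 14.1652*a^2 - 3.8978*a - 0.1474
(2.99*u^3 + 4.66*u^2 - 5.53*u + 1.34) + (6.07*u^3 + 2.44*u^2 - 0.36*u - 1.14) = 9.06*u^3 + 7.1*u^2 - 5.89*u + 0.2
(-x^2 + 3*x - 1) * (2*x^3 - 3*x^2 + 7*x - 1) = -2*x^5 + 9*x^4 - 18*x^3 + 25*x^2 - 10*x + 1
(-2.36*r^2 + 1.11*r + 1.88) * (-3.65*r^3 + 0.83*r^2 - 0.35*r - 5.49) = 8.614*r^5 - 6.0103*r^4 - 5.1147*r^3 + 14.1283*r^2 - 6.7519*r - 10.3212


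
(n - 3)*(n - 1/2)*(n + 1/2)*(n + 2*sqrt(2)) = n^4 - 3*n^3 + 2*sqrt(2)*n^3 - 6*sqrt(2)*n^2 - n^2/4 - sqrt(2)*n/2 + 3*n/4 + 3*sqrt(2)/2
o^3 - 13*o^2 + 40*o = o*(o - 8)*(o - 5)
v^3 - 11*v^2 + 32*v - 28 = (v - 7)*(v - 2)^2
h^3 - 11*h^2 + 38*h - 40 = (h - 5)*(h - 4)*(h - 2)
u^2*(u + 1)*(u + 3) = u^4 + 4*u^3 + 3*u^2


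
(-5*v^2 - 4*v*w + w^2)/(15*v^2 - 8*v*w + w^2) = (-v - w)/(3*v - w)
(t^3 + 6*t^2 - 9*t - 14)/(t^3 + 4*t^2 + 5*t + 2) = (t^2 + 5*t - 14)/(t^2 + 3*t + 2)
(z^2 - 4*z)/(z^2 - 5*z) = (z - 4)/(z - 5)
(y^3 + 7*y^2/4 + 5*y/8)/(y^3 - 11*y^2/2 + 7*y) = (8*y^2 + 14*y + 5)/(4*(2*y^2 - 11*y + 14))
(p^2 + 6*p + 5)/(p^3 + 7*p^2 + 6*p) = (p + 5)/(p*(p + 6))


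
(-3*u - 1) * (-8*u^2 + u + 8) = 24*u^3 + 5*u^2 - 25*u - 8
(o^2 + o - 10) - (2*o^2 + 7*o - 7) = -o^2 - 6*o - 3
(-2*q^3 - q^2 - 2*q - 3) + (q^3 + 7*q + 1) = -q^3 - q^2 + 5*q - 2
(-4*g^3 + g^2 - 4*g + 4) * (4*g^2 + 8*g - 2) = -16*g^5 - 28*g^4 - 18*g^2 + 40*g - 8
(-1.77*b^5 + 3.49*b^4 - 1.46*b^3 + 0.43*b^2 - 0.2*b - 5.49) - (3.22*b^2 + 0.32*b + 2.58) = -1.77*b^5 + 3.49*b^4 - 1.46*b^3 - 2.79*b^2 - 0.52*b - 8.07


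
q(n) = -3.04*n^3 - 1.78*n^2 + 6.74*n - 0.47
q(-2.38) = 14.39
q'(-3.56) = -96.17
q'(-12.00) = -1263.82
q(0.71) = 2.33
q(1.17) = 0.11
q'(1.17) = -9.91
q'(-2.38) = -36.45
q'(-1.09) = -0.22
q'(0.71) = -0.38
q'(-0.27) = 7.04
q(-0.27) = -2.36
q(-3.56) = 90.14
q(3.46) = -124.38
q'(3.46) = -114.76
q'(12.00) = -1349.26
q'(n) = -9.12*n^2 - 3.56*n + 6.74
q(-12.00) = 4915.45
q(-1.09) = -5.99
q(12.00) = -5429.03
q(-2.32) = 12.27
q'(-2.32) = -34.09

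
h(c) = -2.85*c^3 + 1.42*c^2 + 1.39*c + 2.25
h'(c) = -8.55*c^2 + 2.84*c + 1.39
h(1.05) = 1.98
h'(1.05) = -5.05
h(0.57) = 2.98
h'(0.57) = 0.23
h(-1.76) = 19.74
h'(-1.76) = -30.09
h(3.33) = -82.61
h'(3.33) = -83.96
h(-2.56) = 55.81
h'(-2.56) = -61.91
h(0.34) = 2.77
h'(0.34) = 1.37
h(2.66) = -37.65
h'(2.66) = -51.55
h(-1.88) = 23.59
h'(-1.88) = -34.17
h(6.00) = -553.89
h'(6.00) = -289.37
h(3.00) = -57.75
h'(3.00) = -67.04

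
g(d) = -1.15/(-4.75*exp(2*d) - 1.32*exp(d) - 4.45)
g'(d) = -1.15*(9.5*exp(2*d) + 1.32*exp(d))/(-4.75*exp(2*d) - 1.32*exp(d) - 4.45)^2 = (-10.925*exp(d) - 1.518)*exp(d)/(4.75*exp(2*d) + 1.32*exp(d) + 4.45)^2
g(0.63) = 0.05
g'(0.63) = -0.07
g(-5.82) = 0.26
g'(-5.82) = -0.00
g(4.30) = 0.00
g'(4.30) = -0.00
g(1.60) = 0.01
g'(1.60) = -0.02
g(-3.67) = 0.26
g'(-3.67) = -0.00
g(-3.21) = 0.25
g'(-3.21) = -0.00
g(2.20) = 0.00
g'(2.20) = -0.01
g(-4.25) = 0.26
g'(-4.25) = -0.00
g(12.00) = 0.00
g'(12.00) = 0.00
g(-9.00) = 0.26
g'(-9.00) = 0.00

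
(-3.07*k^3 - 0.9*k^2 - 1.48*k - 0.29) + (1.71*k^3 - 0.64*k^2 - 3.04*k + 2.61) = -1.36*k^3 - 1.54*k^2 - 4.52*k + 2.32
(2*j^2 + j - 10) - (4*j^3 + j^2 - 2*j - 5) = -4*j^3 + j^2 + 3*j - 5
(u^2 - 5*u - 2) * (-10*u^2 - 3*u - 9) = -10*u^4 + 47*u^3 + 26*u^2 + 51*u + 18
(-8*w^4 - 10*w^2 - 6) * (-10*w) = 80*w^5 + 100*w^3 + 60*w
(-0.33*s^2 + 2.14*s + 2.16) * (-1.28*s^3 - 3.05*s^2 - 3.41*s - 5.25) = 0.4224*s^5 - 1.7327*s^4 - 8.1665*s^3 - 12.1529*s^2 - 18.6006*s - 11.34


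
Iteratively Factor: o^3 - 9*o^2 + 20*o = (o - 5)*(o^2 - 4*o) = o*(o - 5)*(o - 4)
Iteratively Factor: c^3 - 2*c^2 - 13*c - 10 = (c - 5)*(c^2 + 3*c + 2) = (c - 5)*(c + 2)*(c + 1)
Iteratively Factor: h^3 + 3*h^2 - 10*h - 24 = (h + 2)*(h^2 + h - 12) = (h + 2)*(h + 4)*(h - 3)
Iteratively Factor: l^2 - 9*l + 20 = (l - 4)*(l - 5)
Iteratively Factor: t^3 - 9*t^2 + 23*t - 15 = (t - 5)*(t^2 - 4*t + 3) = (t - 5)*(t - 1)*(t - 3)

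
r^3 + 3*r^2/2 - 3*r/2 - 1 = (r - 1)*(r + 1/2)*(r + 2)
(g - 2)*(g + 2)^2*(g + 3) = g^4 + 5*g^3 + 2*g^2 - 20*g - 24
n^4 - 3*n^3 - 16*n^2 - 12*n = n*(n - 6)*(n + 1)*(n + 2)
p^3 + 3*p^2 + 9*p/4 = p*(p + 3/2)^2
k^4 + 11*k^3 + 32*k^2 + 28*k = k*(k + 2)^2*(k + 7)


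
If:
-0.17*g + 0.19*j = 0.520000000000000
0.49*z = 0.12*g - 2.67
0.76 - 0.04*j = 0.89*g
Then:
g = 0.70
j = 3.37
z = -5.28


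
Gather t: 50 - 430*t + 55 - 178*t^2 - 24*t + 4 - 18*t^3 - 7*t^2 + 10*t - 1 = -18*t^3 - 185*t^2 - 444*t + 108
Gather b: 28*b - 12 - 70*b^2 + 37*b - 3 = -70*b^2 + 65*b - 15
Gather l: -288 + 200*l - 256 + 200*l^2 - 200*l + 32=200*l^2 - 512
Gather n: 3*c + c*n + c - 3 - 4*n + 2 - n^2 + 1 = 4*c - n^2 + n*(c - 4)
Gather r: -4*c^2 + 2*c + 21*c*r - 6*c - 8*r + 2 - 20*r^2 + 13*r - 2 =-4*c^2 - 4*c - 20*r^2 + r*(21*c + 5)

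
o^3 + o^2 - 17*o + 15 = (o - 3)*(o - 1)*(o + 5)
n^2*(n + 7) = n^3 + 7*n^2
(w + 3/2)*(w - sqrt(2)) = w^2 - sqrt(2)*w + 3*w/2 - 3*sqrt(2)/2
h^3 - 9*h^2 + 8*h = h*(h - 8)*(h - 1)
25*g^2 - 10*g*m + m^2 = (-5*g + m)^2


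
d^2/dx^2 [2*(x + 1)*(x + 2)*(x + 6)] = 12*x + 36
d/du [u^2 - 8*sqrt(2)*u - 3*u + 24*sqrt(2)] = 2*u - 8*sqrt(2) - 3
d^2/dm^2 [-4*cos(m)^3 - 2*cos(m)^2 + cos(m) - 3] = 2*cos(m) + 4*cos(2*m) + 9*cos(3*m)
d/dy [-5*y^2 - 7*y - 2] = -10*y - 7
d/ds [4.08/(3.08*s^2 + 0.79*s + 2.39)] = (-25.1328*s - 3.2232)/(3.08*s^2 + 0.79*s + 2.39)^2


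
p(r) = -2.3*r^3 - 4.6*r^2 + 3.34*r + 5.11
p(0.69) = 4.47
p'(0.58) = -4.32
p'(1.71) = -32.57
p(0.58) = 5.05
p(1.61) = -11.03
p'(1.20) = -17.64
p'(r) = -6.9*r^2 - 9.2*r + 3.34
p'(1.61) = -29.36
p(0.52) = 5.28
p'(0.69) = -6.29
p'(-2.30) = -12.00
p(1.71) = -14.13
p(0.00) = 5.11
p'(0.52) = -3.31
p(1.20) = -1.48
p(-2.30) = 1.08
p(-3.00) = 15.79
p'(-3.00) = -31.16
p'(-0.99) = 5.69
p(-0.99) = -0.47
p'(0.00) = 3.34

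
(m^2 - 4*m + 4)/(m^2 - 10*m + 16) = (m - 2)/(m - 8)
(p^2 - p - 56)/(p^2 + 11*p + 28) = (p - 8)/(p + 4)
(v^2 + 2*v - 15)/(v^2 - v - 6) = (v + 5)/(v + 2)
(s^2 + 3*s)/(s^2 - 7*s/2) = 2*(s + 3)/(2*s - 7)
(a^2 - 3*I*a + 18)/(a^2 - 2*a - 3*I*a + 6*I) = (a^2 - 3*I*a + 18)/(a^2 - 2*a - 3*I*a + 6*I)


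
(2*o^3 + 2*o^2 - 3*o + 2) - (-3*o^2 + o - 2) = 2*o^3 + 5*o^2 - 4*o + 4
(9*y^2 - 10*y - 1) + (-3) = 9*y^2 - 10*y - 4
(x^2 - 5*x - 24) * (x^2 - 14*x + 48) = x^4 - 19*x^3 + 94*x^2 + 96*x - 1152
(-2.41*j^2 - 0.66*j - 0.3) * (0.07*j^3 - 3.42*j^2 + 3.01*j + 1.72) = -0.1687*j^5 + 8.196*j^4 - 5.0179*j^3 - 5.1058*j^2 - 2.0382*j - 0.516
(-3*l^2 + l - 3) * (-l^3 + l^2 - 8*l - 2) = 3*l^5 - 4*l^4 + 28*l^3 - 5*l^2 + 22*l + 6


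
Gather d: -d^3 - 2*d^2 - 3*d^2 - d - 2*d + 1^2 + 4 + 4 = -d^3 - 5*d^2 - 3*d + 9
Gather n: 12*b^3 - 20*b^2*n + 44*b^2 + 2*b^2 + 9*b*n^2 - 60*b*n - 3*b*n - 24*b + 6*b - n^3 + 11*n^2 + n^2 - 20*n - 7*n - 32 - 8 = 12*b^3 + 46*b^2 - 18*b - n^3 + n^2*(9*b + 12) + n*(-20*b^2 - 63*b - 27) - 40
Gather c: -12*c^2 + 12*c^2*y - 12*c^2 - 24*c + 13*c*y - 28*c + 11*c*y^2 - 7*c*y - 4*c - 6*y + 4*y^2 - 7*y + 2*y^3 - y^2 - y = c^2*(12*y - 24) + c*(11*y^2 + 6*y - 56) + 2*y^3 + 3*y^2 - 14*y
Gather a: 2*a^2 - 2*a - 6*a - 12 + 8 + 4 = 2*a^2 - 8*a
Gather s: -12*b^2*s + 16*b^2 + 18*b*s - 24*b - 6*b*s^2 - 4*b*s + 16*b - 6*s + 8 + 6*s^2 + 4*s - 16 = 16*b^2 - 8*b + s^2*(6 - 6*b) + s*(-12*b^2 + 14*b - 2) - 8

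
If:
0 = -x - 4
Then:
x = -4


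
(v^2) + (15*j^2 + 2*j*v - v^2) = 15*j^2 + 2*j*v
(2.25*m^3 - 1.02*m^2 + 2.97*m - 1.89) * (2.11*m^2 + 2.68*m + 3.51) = 4.7475*m^5 + 3.8778*m^4 + 11.4306*m^3 + 0.391500000000002*m^2 + 5.3595*m - 6.6339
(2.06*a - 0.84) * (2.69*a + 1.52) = 5.5414*a^2 + 0.8716*a - 1.2768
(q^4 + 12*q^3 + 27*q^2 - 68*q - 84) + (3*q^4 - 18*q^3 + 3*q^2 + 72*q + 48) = 4*q^4 - 6*q^3 + 30*q^2 + 4*q - 36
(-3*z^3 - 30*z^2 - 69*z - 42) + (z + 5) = -3*z^3 - 30*z^2 - 68*z - 37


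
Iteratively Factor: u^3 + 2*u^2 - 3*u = (u + 3)*(u^2 - u) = (u - 1)*(u + 3)*(u)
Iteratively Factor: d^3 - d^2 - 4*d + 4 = (d - 1)*(d^2 - 4) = (d - 1)*(d + 2)*(d - 2)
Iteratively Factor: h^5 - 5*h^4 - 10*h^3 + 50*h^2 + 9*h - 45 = (h - 1)*(h^4 - 4*h^3 - 14*h^2 + 36*h + 45) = (h - 5)*(h - 1)*(h^3 + h^2 - 9*h - 9) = (h - 5)*(h - 3)*(h - 1)*(h^2 + 4*h + 3) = (h - 5)*(h - 3)*(h - 1)*(h + 1)*(h + 3)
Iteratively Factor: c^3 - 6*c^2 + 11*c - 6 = (c - 2)*(c^2 - 4*c + 3) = (c - 3)*(c - 2)*(c - 1)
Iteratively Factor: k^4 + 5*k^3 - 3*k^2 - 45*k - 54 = (k + 2)*(k^3 + 3*k^2 - 9*k - 27) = (k + 2)*(k + 3)*(k^2 - 9) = (k + 2)*(k + 3)^2*(k - 3)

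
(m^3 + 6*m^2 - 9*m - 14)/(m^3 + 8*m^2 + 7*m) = (m - 2)/m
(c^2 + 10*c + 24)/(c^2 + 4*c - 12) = (c + 4)/(c - 2)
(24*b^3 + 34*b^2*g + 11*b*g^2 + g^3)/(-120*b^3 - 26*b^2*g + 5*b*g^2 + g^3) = (-b - g)/(5*b - g)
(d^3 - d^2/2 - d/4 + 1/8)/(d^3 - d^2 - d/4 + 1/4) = (d - 1/2)/(d - 1)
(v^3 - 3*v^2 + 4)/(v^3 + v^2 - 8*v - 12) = (v^3 - 3*v^2 + 4)/(v^3 + v^2 - 8*v - 12)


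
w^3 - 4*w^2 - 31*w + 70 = (w - 7)*(w - 2)*(w + 5)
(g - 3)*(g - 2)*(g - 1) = g^3 - 6*g^2 + 11*g - 6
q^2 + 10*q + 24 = (q + 4)*(q + 6)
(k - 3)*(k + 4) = k^2 + k - 12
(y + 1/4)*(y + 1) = y^2 + 5*y/4 + 1/4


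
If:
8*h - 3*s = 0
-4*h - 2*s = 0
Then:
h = 0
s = 0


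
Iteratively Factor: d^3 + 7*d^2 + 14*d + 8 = (d + 2)*(d^2 + 5*d + 4) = (d + 2)*(d + 4)*(d + 1)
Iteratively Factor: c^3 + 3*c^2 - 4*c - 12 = (c + 3)*(c^2 - 4) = (c - 2)*(c + 3)*(c + 2)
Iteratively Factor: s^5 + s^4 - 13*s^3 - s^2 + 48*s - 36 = (s + 3)*(s^4 - 2*s^3 - 7*s^2 + 20*s - 12) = (s + 3)^2*(s^3 - 5*s^2 + 8*s - 4) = (s - 2)*(s + 3)^2*(s^2 - 3*s + 2) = (s - 2)*(s - 1)*(s + 3)^2*(s - 2)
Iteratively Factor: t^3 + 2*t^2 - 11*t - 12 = (t - 3)*(t^2 + 5*t + 4) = (t - 3)*(t + 1)*(t + 4)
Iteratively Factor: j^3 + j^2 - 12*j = (j + 4)*(j^2 - 3*j) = j*(j + 4)*(j - 3)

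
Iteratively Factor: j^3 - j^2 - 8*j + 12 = (j - 2)*(j^2 + j - 6) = (j - 2)^2*(j + 3)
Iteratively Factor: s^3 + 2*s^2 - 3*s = (s + 3)*(s^2 - s) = s*(s + 3)*(s - 1)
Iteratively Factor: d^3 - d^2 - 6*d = (d - 3)*(d^2 + 2*d) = d*(d - 3)*(d + 2)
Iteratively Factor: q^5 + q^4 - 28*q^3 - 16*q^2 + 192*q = (q + 4)*(q^4 - 3*q^3 - 16*q^2 + 48*q) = q*(q + 4)*(q^3 - 3*q^2 - 16*q + 48) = q*(q - 4)*(q + 4)*(q^2 + q - 12) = q*(q - 4)*(q + 4)^2*(q - 3)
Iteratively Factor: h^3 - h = (h - 1)*(h^2 + h) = h*(h - 1)*(h + 1)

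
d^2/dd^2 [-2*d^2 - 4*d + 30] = -4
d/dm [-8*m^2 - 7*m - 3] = -16*m - 7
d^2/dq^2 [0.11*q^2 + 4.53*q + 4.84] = 0.220000000000000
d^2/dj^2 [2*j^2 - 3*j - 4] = 4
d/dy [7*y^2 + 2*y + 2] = 14*y + 2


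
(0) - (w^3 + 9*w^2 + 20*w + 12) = -w^3 - 9*w^2 - 20*w - 12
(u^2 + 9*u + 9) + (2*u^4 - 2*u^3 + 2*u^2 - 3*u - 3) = 2*u^4 - 2*u^3 + 3*u^2 + 6*u + 6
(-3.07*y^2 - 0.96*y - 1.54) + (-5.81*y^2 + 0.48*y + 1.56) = -8.88*y^2 - 0.48*y + 0.02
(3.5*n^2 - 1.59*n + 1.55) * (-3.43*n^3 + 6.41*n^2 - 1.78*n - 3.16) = -12.005*n^5 + 27.8887*n^4 - 21.7384*n^3 + 1.7057*n^2 + 2.2654*n - 4.898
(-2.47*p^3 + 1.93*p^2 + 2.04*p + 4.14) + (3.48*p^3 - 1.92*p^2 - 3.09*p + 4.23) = 1.01*p^3 + 0.01*p^2 - 1.05*p + 8.37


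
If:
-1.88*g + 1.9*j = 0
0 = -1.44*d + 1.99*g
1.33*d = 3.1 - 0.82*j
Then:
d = 1.62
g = 1.17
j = 1.16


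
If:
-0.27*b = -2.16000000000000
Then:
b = 8.00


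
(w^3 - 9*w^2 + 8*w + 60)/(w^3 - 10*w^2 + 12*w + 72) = (w - 5)/(w - 6)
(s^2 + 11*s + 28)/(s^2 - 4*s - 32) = (s + 7)/(s - 8)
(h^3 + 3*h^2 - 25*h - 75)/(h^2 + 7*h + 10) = (h^2 - 2*h - 15)/(h + 2)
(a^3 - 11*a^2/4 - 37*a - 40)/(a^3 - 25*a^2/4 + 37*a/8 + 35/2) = 2*(a^2 - 4*a - 32)/(2*a^2 - 15*a + 28)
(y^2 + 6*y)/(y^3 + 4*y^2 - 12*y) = 1/(y - 2)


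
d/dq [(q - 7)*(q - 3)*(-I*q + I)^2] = -4*q^3 + 36*q^2 - 84*q + 52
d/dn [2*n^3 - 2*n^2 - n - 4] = 6*n^2 - 4*n - 1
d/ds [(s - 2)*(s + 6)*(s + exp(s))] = (s - 2)*(s + 6)*(exp(s) + 1) + (s - 2)*(s + exp(s)) + (s + 6)*(s + exp(s))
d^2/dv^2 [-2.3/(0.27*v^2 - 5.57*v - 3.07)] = (-0.33534*v^2 + 6.91794*v + 2.3*(0.54*v - 5.57)*(1.08*v - 11.14) + 3.81294)/(-0.27*v^2 + 5.57*v + 3.07)^3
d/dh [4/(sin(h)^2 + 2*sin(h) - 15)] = -8*(sin(h) + 1)*cos(h)/(sin(h)^2 + 2*sin(h) - 15)^2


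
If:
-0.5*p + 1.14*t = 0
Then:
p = 2.28*t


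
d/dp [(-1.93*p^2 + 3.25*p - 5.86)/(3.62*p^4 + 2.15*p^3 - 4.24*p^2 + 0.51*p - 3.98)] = (13.9732*p^5 - 31.1455*p^4 + 70.8778*p^3 + 50.5927*p^2 - 34.33*p - 9.9464)/(13.1044*p^8 + 15.566*p^7 - 26.0751*p^6 - 14.5396*p^5 - 8.6446*p^4 - 21.4388*p^3 + 34.0105*p^2 - 4.0596*p + 15.8404)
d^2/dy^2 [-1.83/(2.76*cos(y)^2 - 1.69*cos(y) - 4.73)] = (-55.760832*(1 - cos(y)^2)^2 + 25.607556*cos(y)^3 - 128.668215*cos(y)^2 - 36.586641*cos(y) + 113.994726)/(-2.76*cos(y)^2 + 1.69*cos(y) + 4.73)^3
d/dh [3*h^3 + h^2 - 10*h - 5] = 9*h^2 + 2*h - 10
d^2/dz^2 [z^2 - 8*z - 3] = 2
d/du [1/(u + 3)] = -1/(u + 3)^2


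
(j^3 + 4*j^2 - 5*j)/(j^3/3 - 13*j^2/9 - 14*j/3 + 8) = 9*j*(j^2 + 4*j - 5)/(3*j^3 - 13*j^2 - 42*j + 72)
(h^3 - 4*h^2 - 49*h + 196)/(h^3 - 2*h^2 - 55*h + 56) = (h^2 - 11*h + 28)/(h^2 - 9*h + 8)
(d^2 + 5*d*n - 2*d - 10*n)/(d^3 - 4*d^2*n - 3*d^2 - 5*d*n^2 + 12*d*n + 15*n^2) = (d^2 + 5*d*n - 2*d - 10*n)/(d^3 - 4*d^2*n - 3*d^2 - 5*d*n^2 + 12*d*n + 15*n^2)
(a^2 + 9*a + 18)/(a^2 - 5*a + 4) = (a^2 + 9*a + 18)/(a^2 - 5*a + 4)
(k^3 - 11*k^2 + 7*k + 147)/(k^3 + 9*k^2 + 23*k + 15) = (k^2 - 14*k + 49)/(k^2 + 6*k + 5)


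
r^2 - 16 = (r - 4)*(r + 4)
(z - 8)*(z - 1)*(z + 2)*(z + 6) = z^4 - z^3 - 52*z^2 - 44*z + 96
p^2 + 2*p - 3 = (p - 1)*(p + 3)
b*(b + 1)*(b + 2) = b^3 + 3*b^2 + 2*b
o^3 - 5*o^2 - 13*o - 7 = (o - 7)*(o + 1)^2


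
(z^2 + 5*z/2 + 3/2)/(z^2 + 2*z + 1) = (z + 3/2)/(z + 1)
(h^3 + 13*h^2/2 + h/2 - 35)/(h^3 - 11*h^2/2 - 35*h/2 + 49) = (h + 5)/(h - 7)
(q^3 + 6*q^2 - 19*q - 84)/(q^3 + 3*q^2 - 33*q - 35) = (q^2 - q - 12)/(q^2 - 4*q - 5)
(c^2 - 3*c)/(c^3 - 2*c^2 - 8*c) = (3 - c)/(-c^2 + 2*c + 8)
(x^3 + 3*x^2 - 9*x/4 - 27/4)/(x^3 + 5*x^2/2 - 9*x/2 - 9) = (x - 3/2)/(x - 2)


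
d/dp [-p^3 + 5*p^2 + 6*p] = -3*p^2 + 10*p + 6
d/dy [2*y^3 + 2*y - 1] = 6*y^2 + 2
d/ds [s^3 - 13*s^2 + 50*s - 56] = 3*s^2 - 26*s + 50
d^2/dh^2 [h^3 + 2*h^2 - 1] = 6*h + 4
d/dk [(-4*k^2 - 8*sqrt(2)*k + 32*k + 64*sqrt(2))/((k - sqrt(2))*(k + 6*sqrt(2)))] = 4*(-8*k^2 - 3*sqrt(2)*k^2 - 32*sqrt(2)*k + 24*k - 256 + 24*sqrt(2))/(k^4 + 10*sqrt(2)*k^3 + 26*k^2 - 120*sqrt(2)*k + 144)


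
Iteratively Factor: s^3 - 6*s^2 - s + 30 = (s - 5)*(s^2 - s - 6) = (s - 5)*(s + 2)*(s - 3)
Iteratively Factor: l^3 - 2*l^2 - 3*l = (l)*(l^2 - 2*l - 3) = l*(l + 1)*(l - 3)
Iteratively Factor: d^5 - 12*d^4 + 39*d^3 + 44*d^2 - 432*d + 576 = (d + 3)*(d^4 - 15*d^3 + 84*d^2 - 208*d + 192) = (d - 4)*(d + 3)*(d^3 - 11*d^2 + 40*d - 48) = (d - 4)^2*(d + 3)*(d^2 - 7*d + 12) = (d - 4)^2*(d - 3)*(d + 3)*(d - 4)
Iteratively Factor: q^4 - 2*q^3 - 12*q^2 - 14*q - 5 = (q + 1)*(q^3 - 3*q^2 - 9*q - 5) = (q + 1)^2*(q^2 - 4*q - 5) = (q - 5)*(q + 1)^2*(q + 1)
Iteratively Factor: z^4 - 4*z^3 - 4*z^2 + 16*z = (z)*(z^3 - 4*z^2 - 4*z + 16) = z*(z - 2)*(z^2 - 2*z - 8) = z*(z - 2)*(z + 2)*(z - 4)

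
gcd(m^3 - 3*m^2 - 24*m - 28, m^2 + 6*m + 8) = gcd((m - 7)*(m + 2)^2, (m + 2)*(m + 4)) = m + 2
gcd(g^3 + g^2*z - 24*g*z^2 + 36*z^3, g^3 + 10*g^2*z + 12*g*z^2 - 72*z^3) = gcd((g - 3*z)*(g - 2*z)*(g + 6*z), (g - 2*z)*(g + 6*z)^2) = -g^2 - 4*g*z + 12*z^2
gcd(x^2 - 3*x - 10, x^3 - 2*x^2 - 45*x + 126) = 1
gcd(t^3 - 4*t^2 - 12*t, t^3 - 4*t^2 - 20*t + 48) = t - 6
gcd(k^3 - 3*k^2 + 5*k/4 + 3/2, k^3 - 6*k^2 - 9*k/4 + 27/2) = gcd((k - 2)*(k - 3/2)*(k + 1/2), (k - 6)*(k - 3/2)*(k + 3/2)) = k - 3/2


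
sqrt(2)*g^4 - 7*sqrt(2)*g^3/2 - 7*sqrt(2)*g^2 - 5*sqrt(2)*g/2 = g*(g - 5)*(g + 1)*(sqrt(2)*g + sqrt(2)/2)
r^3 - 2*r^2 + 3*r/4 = r*(r - 3/2)*(r - 1/2)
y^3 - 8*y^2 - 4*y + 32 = (y - 8)*(y - 2)*(y + 2)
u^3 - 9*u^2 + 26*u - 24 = (u - 4)*(u - 3)*(u - 2)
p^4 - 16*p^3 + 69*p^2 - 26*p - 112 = (p - 8)*(p - 7)*(p - 2)*(p + 1)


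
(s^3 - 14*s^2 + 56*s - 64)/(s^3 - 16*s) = (s^2 - 10*s + 16)/(s*(s + 4))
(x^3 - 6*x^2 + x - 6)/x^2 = x - 6 + 1/x - 6/x^2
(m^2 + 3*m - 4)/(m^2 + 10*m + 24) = (m - 1)/(m + 6)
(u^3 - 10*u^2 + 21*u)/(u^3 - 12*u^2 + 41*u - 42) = u/(u - 2)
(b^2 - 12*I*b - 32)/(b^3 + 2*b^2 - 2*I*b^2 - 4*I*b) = (b^2 - 12*I*b - 32)/(b*(b^2 + 2*b*(1 - I) - 4*I))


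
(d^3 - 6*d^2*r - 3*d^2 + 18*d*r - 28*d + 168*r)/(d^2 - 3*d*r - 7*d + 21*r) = (-d^2 + 6*d*r - 4*d + 24*r)/(-d + 3*r)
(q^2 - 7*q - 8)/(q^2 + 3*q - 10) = (q^2 - 7*q - 8)/(q^2 + 3*q - 10)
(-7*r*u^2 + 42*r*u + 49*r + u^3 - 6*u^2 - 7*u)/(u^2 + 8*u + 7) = (-7*r*u + 49*r + u^2 - 7*u)/(u + 7)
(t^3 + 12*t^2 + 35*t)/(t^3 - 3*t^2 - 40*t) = (t + 7)/(t - 8)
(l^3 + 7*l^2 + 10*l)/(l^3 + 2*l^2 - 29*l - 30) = l*(l^2 + 7*l + 10)/(l^3 + 2*l^2 - 29*l - 30)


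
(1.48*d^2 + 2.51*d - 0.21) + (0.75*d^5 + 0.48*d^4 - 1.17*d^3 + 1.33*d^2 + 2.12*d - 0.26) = 0.75*d^5 + 0.48*d^4 - 1.17*d^3 + 2.81*d^2 + 4.63*d - 0.47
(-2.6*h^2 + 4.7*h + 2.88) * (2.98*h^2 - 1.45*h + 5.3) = -7.748*h^4 + 17.776*h^3 - 12.0126*h^2 + 20.734*h + 15.264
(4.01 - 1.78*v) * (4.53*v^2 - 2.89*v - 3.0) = -8.0634*v^3 + 23.3095*v^2 - 6.2489*v - 12.03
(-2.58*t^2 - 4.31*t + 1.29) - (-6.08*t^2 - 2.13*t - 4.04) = 3.5*t^2 - 2.18*t + 5.33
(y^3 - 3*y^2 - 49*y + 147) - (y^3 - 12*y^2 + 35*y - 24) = 9*y^2 - 84*y + 171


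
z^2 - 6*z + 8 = (z - 4)*(z - 2)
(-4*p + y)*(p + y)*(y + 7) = -4*p^2*y - 28*p^2 - 3*p*y^2 - 21*p*y + y^3 + 7*y^2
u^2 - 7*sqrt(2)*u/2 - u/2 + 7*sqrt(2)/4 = (u - 1/2)*(u - 7*sqrt(2)/2)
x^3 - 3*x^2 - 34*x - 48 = (x - 8)*(x + 2)*(x + 3)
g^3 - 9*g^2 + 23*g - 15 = (g - 5)*(g - 3)*(g - 1)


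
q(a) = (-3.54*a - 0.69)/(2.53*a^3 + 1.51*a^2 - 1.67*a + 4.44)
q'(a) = (-3.54*a - 0.69)*(-7.59*a^2 - 3.02*a + 1.67)/(2.53*a^3 + 1.51*a^2 - 1.67*a + 4.44)^2 - 3.54/(2.53*a^3 + 1.51*a^2 - 1.67*a + 4.44) = (17.9124*a^3 + 10.5825*a^2 + 2.0838*a - 16.8699)/(6.4009*a^6 + 7.6406*a^5 - 6.1701*a^4 + 17.423*a^3 + 16.1977*a^2 - 14.8296*a + 19.7136)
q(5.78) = -0.04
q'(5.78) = 0.01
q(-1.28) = 1.03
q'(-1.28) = -2.83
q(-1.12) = 0.70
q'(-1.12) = -1.44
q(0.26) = -0.39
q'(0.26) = -0.89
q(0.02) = -0.17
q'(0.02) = -0.87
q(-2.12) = -0.73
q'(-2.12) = -1.66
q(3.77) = -0.09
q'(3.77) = 0.05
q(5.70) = -0.04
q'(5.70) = 0.01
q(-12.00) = -0.01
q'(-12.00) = -0.00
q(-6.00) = -0.04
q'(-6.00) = -0.02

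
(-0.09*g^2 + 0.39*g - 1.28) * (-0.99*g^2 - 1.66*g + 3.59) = 0.0891*g^4 - 0.2367*g^3 + 0.2967*g^2 + 3.5249*g - 4.5952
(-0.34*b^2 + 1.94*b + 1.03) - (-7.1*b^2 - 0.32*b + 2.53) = 6.76*b^2 + 2.26*b - 1.5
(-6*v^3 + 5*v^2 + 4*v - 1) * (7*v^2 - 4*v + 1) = -42*v^5 + 59*v^4 + 2*v^3 - 18*v^2 + 8*v - 1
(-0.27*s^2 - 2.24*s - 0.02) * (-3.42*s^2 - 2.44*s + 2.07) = 0.9234*s^4 + 8.3196*s^3 + 4.9751*s^2 - 4.588*s - 0.0414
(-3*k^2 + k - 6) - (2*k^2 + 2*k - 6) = -5*k^2 - k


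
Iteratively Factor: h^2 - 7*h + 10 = (h - 5)*(h - 2)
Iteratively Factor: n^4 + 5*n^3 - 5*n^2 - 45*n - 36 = (n + 1)*(n^3 + 4*n^2 - 9*n - 36) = (n + 1)*(n + 4)*(n^2 - 9) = (n + 1)*(n + 3)*(n + 4)*(n - 3)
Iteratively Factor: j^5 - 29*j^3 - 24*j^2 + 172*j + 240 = (j + 4)*(j^4 - 4*j^3 - 13*j^2 + 28*j + 60) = (j + 2)*(j + 4)*(j^3 - 6*j^2 - j + 30) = (j + 2)^2*(j + 4)*(j^2 - 8*j + 15) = (j - 5)*(j + 2)^2*(j + 4)*(j - 3)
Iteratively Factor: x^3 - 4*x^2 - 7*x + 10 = (x - 1)*(x^2 - 3*x - 10) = (x - 5)*(x - 1)*(x + 2)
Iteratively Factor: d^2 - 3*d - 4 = (d - 4)*(d + 1)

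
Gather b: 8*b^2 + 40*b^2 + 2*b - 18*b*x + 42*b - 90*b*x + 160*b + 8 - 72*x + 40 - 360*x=48*b^2 + b*(204 - 108*x) - 432*x + 48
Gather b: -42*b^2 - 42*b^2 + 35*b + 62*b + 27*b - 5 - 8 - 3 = -84*b^2 + 124*b - 16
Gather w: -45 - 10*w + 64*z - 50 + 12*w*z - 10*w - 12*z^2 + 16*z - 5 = w*(12*z - 20) - 12*z^2 + 80*z - 100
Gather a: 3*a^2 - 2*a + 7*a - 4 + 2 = 3*a^2 + 5*a - 2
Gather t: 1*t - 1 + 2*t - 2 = 3*t - 3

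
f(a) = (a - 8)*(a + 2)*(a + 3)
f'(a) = (a - 8)*(a + 2) + (a - 8)*(a + 3) + (a + 2)*(a + 3)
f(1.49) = -102.01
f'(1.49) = -36.28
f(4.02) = -168.20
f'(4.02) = -9.64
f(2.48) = -135.52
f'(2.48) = -30.43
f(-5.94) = -161.48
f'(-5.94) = 107.49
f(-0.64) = -27.73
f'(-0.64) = -28.93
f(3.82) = -165.91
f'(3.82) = -13.14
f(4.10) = -168.91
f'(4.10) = -8.17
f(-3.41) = -6.60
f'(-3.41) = 21.34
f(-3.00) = 0.00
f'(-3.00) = 11.00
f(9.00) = 132.00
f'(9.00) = 155.00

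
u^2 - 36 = (u - 6)*(u + 6)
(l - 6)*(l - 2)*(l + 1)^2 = l^4 - 6*l^3 - 3*l^2 + 16*l + 12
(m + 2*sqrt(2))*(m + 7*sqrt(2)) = m^2 + 9*sqrt(2)*m + 28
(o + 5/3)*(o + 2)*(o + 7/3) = o^3 + 6*o^2 + 107*o/9 + 70/9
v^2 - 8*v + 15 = (v - 5)*(v - 3)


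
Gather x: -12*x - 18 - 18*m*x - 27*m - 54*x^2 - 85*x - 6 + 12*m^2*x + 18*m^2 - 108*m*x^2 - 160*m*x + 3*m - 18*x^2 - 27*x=18*m^2 - 24*m + x^2*(-108*m - 72) + x*(12*m^2 - 178*m - 124) - 24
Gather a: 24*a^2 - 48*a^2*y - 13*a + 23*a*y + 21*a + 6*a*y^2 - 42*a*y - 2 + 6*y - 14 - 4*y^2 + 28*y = a^2*(24 - 48*y) + a*(6*y^2 - 19*y + 8) - 4*y^2 + 34*y - 16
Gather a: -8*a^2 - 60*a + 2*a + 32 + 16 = -8*a^2 - 58*a + 48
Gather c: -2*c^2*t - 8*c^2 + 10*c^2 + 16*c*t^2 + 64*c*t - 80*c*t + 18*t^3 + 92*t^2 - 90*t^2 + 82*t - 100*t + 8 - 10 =c^2*(2 - 2*t) + c*(16*t^2 - 16*t) + 18*t^3 + 2*t^2 - 18*t - 2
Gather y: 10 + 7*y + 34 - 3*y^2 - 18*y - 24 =-3*y^2 - 11*y + 20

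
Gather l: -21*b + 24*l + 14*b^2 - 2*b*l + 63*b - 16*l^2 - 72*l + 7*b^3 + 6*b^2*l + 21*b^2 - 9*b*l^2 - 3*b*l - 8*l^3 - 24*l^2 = 7*b^3 + 35*b^2 + 42*b - 8*l^3 + l^2*(-9*b - 40) + l*(6*b^2 - 5*b - 48)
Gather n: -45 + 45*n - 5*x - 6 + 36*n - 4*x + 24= 81*n - 9*x - 27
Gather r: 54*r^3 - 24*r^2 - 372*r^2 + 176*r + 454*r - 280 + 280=54*r^3 - 396*r^2 + 630*r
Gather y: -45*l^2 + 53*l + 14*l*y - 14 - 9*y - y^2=-45*l^2 + 53*l - y^2 + y*(14*l - 9) - 14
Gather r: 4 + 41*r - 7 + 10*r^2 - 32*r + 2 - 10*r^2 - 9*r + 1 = 0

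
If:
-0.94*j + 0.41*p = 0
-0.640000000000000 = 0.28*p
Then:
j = -1.00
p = -2.29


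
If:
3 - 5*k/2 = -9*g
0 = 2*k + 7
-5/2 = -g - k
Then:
No Solution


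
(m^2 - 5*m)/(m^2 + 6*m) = (m - 5)/(m + 6)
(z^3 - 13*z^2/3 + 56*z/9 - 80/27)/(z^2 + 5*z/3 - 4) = (z^2 - 3*z + 20/9)/(z + 3)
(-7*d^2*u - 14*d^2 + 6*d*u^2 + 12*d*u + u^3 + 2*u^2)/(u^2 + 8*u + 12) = (-7*d^2 + 6*d*u + u^2)/(u + 6)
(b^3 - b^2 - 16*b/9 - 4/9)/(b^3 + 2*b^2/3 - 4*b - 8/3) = (b + 1/3)/(b + 2)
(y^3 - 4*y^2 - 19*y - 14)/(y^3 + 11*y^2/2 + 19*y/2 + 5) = 2*(y - 7)/(2*y + 5)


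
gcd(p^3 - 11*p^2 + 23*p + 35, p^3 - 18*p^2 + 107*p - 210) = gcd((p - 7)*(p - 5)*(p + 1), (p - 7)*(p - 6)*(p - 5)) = p^2 - 12*p + 35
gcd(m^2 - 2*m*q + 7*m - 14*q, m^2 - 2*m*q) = -m + 2*q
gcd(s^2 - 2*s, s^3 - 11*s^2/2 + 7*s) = s^2 - 2*s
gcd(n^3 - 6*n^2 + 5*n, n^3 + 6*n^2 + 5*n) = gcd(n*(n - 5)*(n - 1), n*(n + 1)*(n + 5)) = n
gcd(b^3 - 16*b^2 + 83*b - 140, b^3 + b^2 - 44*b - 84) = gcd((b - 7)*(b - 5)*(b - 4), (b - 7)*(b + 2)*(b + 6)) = b - 7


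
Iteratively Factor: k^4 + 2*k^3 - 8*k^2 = (k - 2)*(k^3 + 4*k^2) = k*(k - 2)*(k^2 + 4*k) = k*(k - 2)*(k + 4)*(k)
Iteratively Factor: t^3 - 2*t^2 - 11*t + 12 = (t - 1)*(t^2 - t - 12) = (t - 4)*(t - 1)*(t + 3)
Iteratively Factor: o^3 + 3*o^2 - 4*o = (o)*(o^2 + 3*o - 4) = o*(o - 1)*(o + 4)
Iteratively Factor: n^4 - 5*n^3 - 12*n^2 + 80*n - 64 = (n - 4)*(n^3 - n^2 - 16*n + 16) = (n - 4)*(n - 1)*(n^2 - 16) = (n - 4)^2*(n - 1)*(n + 4)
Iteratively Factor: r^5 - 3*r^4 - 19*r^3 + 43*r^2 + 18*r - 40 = (r - 5)*(r^4 + 2*r^3 - 9*r^2 - 2*r + 8) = (r - 5)*(r + 1)*(r^3 + r^2 - 10*r + 8) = (r - 5)*(r - 2)*(r + 1)*(r^2 + 3*r - 4) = (r - 5)*(r - 2)*(r + 1)*(r + 4)*(r - 1)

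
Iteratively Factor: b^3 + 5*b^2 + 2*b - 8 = (b + 2)*(b^2 + 3*b - 4) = (b + 2)*(b + 4)*(b - 1)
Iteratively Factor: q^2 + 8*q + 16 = (q + 4)*(q + 4)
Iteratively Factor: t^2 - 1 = (t + 1)*(t - 1)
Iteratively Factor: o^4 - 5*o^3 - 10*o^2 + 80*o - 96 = (o - 2)*(o^3 - 3*o^2 - 16*o + 48) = (o - 3)*(o - 2)*(o^2 - 16) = (o - 4)*(o - 3)*(o - 2)*(o + 4)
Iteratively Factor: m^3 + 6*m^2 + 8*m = (m)*(m^2 + 6*m + 8) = m*(m + 4)*(m + 2)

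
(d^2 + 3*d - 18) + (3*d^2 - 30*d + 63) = 4*d^2 - 27*d + 45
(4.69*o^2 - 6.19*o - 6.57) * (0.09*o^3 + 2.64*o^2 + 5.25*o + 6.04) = 0.4221*o^5 + 11.8245*o^4 + 7.6896*o^3 - 21.5147*o^2 - 71.8801*o - 39.6828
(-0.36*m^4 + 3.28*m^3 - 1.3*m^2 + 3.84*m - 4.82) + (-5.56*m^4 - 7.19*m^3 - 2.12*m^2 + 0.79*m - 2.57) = -5.92*m^4 - 3.91*m^3 - 3.42*m^2 + 4.63*m - 7.39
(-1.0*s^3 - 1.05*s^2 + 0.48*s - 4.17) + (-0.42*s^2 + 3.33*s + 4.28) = -1.0*s^3 - 1.47*s^2 + 3.81*s + 0.11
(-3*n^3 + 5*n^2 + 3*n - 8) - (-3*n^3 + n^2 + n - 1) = 4*n^2 + 2*n - 7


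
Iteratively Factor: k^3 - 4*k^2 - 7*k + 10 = (k - 1)*(k^2 - 3*k - 10) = (k - 1)*(k + 2)*(k - 5)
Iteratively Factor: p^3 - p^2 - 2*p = (p + 1)*(p^2 - 2*p) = p*(p + 1)*(p - 2)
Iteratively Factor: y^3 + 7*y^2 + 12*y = (y + 4)*(y^2 + 3*y) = y*(y + 4)*(y + 3)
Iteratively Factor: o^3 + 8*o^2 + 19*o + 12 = (o + 3)*(o^2 + 5*o + 4) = (o + 3)*(o + 4)*(o + 1)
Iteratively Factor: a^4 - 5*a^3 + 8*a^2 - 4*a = (a)*(a^3 - 5*a^2 + 8*a - 4) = a*(a - 2)*(a^2 - 3*a + 2) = a*(a - 2)*(a - 1)*(a - 2)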